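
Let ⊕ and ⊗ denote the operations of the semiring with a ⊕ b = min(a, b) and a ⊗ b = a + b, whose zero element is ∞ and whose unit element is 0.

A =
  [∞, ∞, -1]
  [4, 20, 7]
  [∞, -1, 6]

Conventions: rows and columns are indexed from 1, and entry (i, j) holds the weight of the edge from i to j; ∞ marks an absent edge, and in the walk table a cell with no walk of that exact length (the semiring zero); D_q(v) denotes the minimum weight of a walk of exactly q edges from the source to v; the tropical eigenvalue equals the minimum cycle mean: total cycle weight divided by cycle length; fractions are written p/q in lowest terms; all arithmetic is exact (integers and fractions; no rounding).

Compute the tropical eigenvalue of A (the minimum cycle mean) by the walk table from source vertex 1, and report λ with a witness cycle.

q=0: [0, ∞, ∞]
q=1: [∞, ∞, -1]
q=2: [∞, -2, 5]
q=3: [2, 4, 5]
Optimal cycle mean attained by: cycle 1->3->2->1, total (-1) + (-1) + 4, length 3.
Answer: λ = 2/3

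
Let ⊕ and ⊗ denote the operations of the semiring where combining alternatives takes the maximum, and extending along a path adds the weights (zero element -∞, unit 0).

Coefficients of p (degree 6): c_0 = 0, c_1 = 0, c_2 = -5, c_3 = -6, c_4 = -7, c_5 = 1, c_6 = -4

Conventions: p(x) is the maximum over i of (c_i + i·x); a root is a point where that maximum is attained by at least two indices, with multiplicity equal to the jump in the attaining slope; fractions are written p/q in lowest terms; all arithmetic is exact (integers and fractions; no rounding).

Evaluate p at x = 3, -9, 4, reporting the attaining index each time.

p(3) = max(0+0·3=0, 0+1·3=3, -5+2·3=1, -6+3·3=3, -7+4·3=5, 1+5·3=16, -4+6·3=14) = 16 (attained by i=5)
p(-9) = max(0+0·(-9)=0, 0+1·(-9)=-9, -5+2·(-9)=-23, -6+3·(-9)=-33, -7+4·(-9)=-43, 1+5·(-9)=-44, -4+6·(-9)=-58) = 0 (attained by i=0)
p(4) = max(0+0·4=0, 0+1·4=4, -5+2·4=3, -6+3·4=6, -7+4·4=9, 1+5·4=21, -4+6·4=20) = 21 (attained by i=5)
Answer: p(3) = 16; p(-9) = 0; p(4) = 21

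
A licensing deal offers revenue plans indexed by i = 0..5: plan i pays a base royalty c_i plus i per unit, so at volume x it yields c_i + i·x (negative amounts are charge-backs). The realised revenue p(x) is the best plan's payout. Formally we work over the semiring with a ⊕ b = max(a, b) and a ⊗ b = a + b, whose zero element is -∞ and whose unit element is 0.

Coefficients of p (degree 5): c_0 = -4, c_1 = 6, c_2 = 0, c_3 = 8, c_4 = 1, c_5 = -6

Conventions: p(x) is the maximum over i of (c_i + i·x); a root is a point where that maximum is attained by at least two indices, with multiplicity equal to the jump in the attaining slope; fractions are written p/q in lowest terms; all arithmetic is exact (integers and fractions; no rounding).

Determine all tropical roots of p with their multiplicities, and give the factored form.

hull edge (i=0, c=-4) to (i=1, c=6): slope 10, span 1
hull edge (i=1, c=6) to (i=3, c=8): slope 1, span 2
hull edge (i=3, c=8) to (i=5, c=-6): slope -7, span 2
Factored form: p(x) = -6 ⊗ (x ⊕ (-10)) ⊗ (x ⊕ (-1)) ⊗ (x ⊕ (-1)) ⊗ (x ⊕ 7) ⊗ (x ⊕ 7)
Answer: roots = -10 (mult 1), -1 (mult 2), 7 (mult 2)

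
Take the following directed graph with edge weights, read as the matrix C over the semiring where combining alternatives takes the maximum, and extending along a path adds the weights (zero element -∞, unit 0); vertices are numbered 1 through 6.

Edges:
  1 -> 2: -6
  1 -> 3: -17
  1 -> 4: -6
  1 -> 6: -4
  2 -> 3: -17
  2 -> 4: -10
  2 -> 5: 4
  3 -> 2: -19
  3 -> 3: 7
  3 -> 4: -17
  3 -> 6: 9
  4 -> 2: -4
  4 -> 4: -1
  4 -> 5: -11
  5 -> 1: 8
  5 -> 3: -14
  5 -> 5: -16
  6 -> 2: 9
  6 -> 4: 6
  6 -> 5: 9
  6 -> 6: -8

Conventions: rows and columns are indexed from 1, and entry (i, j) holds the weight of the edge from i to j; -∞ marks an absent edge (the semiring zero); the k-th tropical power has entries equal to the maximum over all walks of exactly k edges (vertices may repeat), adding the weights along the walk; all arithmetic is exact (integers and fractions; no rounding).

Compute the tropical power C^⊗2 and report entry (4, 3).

C^⊗2:
  [-∞, 5, -10, 2, 5, -8]
  [12, -14, -10, -11, -12, -8]
  [-∞, 18, 14, 15, 18, 16]
  [-3, -5, -21, -2, 0, -∞]
  [-8, 2, -7, 2, -32, 4]
  [17, 2, -5, 5, 13, -16]
Key observation: the optimum is the walk 4->2->3, with weight (-4) + (-17) = -21.
Optimal value attained by: walk 4->2->3.
Answer: (C^⊗2)[4][3] = -21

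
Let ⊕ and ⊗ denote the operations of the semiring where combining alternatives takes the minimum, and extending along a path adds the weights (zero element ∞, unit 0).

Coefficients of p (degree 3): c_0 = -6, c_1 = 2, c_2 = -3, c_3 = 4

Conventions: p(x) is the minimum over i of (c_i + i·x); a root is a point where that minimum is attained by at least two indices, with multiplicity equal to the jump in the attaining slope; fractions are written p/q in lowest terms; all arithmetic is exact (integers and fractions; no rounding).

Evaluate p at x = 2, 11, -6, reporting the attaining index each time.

p(2) = min(-6+0·2=-6, 2+1·2=4, -3+2·2=1, 4+3·2=10) = -6 (attained by i=0)
p(11) = min(-6+0·11=-6, 2+1·11=13, -3+2·11=19, 4+3·11=37) = -6 (attained by i=0)
p(-6) = min(-6+0·(-6)=-6, 2+1·(-6)=-4, -3+2·(-6)=-15, 4+3·(-6)=-14) = -15 (attained by i=2)
Answer: p(2) = -6; p(11) = -6; p(-6) = -15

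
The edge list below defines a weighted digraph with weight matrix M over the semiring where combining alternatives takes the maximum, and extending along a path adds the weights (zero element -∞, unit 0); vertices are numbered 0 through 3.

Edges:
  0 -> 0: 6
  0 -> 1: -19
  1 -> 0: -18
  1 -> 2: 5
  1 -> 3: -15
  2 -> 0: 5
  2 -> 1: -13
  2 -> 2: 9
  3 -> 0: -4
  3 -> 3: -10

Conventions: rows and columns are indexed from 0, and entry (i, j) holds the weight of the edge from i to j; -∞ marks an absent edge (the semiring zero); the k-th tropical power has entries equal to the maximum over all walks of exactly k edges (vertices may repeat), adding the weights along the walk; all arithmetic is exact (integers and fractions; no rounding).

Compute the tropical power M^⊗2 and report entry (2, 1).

M^⊗2:
  [12, -13, -14, -34]
  [10, -8, 14, -25]
  [14, -4, 18, -28]
  [2, -23, -∞, -20]
Key observation: the optimum is the walk 2->2->1, with weight 9 + (-13) = -4.
Optimal value attained by: walk 2->2->1.
Answer: (M^⊗2)[2][1] = -4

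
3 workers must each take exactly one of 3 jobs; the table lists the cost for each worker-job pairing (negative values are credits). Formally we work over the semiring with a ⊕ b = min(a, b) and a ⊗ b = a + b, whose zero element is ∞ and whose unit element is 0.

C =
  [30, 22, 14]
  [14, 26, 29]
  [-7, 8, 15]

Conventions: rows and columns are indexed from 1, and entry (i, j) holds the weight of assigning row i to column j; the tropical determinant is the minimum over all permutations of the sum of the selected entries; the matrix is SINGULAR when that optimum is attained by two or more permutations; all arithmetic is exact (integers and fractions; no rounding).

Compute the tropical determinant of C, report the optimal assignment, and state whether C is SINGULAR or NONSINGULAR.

σ = (1, 2, 3): 30 + 26 + 15 = 71
σ = (1, 3, 2): 30 + 29 + 8 = 67
σ = (2, 1, 3): 22 + 14 + 15 = 51
σ = (2, 3, 1): 22 + 29 + (-7) = 44
σ = (3, 1, 2): 14 + 14 + 8 = 36
σ = (3, 2, 1): 14 + 26 + (-7) = 33
Optimal value attained by: σ = (3, 2, 1).
Answer: det⊕(C) = 33; verdict: NONSINGULAR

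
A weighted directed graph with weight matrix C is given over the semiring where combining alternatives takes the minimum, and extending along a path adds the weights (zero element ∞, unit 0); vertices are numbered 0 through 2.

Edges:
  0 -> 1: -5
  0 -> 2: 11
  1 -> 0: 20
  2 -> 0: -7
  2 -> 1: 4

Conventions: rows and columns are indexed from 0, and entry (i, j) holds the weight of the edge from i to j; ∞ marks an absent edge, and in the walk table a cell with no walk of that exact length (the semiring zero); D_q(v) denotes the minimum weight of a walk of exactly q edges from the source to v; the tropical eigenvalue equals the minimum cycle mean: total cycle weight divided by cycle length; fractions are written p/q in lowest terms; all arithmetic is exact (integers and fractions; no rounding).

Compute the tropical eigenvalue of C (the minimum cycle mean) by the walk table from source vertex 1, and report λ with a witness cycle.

q=0: [∞, 0, ∞]
q=1: [20, ∞, ∞]
q=2: [∞, 15, 31]
q=3: [24, 35, ∞]
Optimal cycle mean attained by: cycle 0->2->0, total 11 + (-7), length 2.
Answer: λ = 2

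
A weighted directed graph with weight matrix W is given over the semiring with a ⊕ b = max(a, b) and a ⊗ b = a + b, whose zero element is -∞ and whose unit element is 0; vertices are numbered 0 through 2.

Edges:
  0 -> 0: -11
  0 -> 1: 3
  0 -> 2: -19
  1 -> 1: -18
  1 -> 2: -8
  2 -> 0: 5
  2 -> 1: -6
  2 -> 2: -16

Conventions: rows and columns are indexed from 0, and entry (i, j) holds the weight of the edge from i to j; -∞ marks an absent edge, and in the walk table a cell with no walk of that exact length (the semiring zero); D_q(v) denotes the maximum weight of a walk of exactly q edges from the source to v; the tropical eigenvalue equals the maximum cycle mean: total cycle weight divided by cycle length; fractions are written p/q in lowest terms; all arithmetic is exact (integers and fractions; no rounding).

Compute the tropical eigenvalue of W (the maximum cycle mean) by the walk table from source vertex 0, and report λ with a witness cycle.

q=0: [0, -∞, -∞]
q=1: [-11, 3, -19]
q=2: [-14, -8, -5]
q=3: [0, -11, -16]
Optimal cycle mean attained by: cycle 0->1->2->0, total 3 + (-8) + 5, length 3.
Answer: λ = 0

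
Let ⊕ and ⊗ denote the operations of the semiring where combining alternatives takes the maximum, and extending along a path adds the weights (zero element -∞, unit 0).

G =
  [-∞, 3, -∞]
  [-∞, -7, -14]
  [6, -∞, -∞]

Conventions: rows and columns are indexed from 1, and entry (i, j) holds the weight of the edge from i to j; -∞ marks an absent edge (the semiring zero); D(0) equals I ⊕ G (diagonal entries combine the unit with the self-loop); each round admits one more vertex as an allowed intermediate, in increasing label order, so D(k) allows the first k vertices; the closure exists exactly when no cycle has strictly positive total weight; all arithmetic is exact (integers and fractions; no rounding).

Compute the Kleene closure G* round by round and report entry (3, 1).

D(0):
  [0, 3, -∞]
  [-∞, 0, -14]
  [6, -∞, 0]
D(1):
  [0, 3, -∞]
  [-∞, 0, -14]
  [6, 9, 0]
D(2):
  [0, 3, -11]
  [-∞, 0, -14]
  [6, 9, 0]
D(3):
  [0, 3, -11]
  [-8, 0, -14]
  [6, 9, 0]
Answer: G*[3][1] = 6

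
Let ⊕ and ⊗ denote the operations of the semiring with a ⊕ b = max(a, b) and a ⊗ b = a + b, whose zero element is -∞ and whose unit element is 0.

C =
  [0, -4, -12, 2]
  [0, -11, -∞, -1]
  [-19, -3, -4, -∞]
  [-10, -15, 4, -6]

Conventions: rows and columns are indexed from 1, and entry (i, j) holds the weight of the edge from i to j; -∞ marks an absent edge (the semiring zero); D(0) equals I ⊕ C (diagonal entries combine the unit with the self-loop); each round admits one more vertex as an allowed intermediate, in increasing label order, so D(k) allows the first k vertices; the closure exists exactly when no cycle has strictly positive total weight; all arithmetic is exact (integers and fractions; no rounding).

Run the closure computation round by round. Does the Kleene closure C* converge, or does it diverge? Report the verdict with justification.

D(0):
  [0, -4, -12, 2]
  [0, 0, -∞, -1]
  [-19, -3, 0, -∞]
  [-10, -15, 4, 0]
D(1):
  [0, -4, -12, 2]
  [0, 0, -12, 2]
  [-19, -3, 0, -17]
  [-10, -14, 4, 0]
D(2):
  [0, -4, -12, 2]
  [0, 0, -12, 2]
  [-3, -3, 0, -1]
  [-10, -14, 4, 0]
Detection: at round 3, diagonal entry (4, 4) turns strictly positive.
Key observation: the cycle 4->3->2->1->4 has total weight 4 + (-3) + 0 + 2, which is strictly positive.
Answer: DIVERGES — positive cycle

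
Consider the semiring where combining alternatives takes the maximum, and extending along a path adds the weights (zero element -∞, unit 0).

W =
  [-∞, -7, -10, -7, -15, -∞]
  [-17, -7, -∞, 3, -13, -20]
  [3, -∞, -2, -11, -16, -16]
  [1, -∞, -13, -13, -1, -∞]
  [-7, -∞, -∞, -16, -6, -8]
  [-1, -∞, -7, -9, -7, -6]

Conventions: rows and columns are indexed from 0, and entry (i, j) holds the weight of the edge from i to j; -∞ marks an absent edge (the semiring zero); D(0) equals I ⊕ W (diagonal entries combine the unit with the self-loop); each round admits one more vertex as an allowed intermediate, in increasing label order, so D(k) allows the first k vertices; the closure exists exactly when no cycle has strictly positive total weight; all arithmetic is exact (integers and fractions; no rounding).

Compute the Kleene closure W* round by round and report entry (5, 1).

D(0):
  [0, -7, -10, -7, -15, -∞]
  [-17, 0, -∞, 3, -13, -20]
  [3, -∞, 0, -11, -16, -16]
  [1, -∞, -13, 0, -1, -∞]
  [-7, -∞, -∞, -16, 0, -8]
  [-1, -∞, -7, -9, -7, 0]
D(1):
  [0, -7, -10, -7, -15, -∞]
  [-17, 0, -27, 3, -13, -20]
  [3, -4, 0, -4, -12, -16]
  [1, -6, -9, 0, -1, -∞]
  [-7, -14, -17, -14, 0, -8]
  [-1, -8, -7, -8, -7, 0]
D(2):
  [0, -7, -10, -4, -15, -27]
  [-17, 0, -27, 3, -13, -20]
  [3, -4, 0, -1, -12, -16]
  [1, -6, -9, 0, -1, -26]
  [-7, -14, -17, -11, 0, -8]
  [-1, -8, -7, -5, -7, 0]
D(3):
  [0, -7, -10, -4, -15, -26]
  [-17, 0, -27, 3, -13, -20]
  [3, -4, 0, -1, -12, -16]
  [1, -6, -9, 0, -1, -25]
  [-7, -14, -17, -11, 0, -8]
  [-1, -8, -7, -5, -7, 0]
D(4):
  [0, -7, -10, -4, -5, -26]
  [4, 0, -6, 3, 2, -20]
  [3, -4, 0, -1, -2, -16]
  [1, -6, -9, 0, -1, -25]
  [-7, -14, -17, -11, 0, -8]
  [-1, -8, -7, -5, -6, 0]
D(5):
  [0, -7, -10, -4, -5, -13]
  [4, 0, -6, 3, 2, -6]
  [3, -4, 0, -1, -2, -10]
  [1, -6, -9, 0, -1, -9]
  [-7, -14, -17, -11, 0, -8]
  [-1, -8, -7, -5, -6, 0]
D(6):
  [0, -7, -10, -4, -5, -13]
  [4, 0, -6, 3, 2, -6]
  [3, -4, 0, -1, -2, -10]
  [1, -6, -9, 0, -1, -9]
  [-7, -14, -15, -11, 0, -8]
  [-1, -8, -7, -5, -6, 0]
Answer: W*[5][1] = -8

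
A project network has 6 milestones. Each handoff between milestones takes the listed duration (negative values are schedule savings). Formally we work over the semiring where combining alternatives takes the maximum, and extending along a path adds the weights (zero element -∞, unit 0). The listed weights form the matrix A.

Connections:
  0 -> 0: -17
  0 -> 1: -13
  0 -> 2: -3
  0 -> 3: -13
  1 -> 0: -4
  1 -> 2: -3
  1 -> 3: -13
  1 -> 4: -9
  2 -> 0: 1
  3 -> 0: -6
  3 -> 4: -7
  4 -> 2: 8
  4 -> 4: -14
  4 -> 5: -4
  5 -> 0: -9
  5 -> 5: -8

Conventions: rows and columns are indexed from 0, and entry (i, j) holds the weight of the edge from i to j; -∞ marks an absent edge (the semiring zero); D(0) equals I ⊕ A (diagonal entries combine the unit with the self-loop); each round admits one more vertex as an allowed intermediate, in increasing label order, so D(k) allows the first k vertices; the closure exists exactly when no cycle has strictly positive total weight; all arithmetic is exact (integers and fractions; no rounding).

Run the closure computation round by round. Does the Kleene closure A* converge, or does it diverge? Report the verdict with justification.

D(0):
  [0, -13, -3, -13, -∞, -∞]
  [-4, 0, -3, -13, -9, -∞]
  [1, -∞, 0, -∞, -∞, -∞]
  [-6, -∞, -∞, 0, -7, -∞]
  [-∞, -∞, 8, -∞, 0, -4]
  [-9, -∞, -∞, -∞, -∞, 0]
D(1):
  [0, -13, -3, -13, -∞, -∞]
  [-4, 0, -3, -13, -9, -∞]
  [1, -12, 0, -12, -∞, -∞]
  [-6, -19, -9, 0, -7, -∞]
  [-∞, -∞, 8, -∞, 0, -4]
  [-9, -22, -12, -22, -∞, 0]
D(2):
  [0, -13, -3, -13, -22, -∞]
  [-4, 0, -3, -13, -9, -∞]
  [1, -12, 0, -12, -21, -∞]
  [-6, -19, -9, 0, -7, -∞]
  [-∞, -∞, 8, -∞, 0, -4]
  [-9, -22, -12, -22, -31, 0]
D(3):
  [0, -13, -3, -13, -22, -∞]
  [-2, 0, -3, -13, -9, -∞]
  [1, -12, 0, -12, -21, -∞]
  [-6, -19, -9, 0, -7, -∞]
  [9, -4, 8, -4, 0, -4]
  [-9, -22, -12, -22, -31, 0]
D(4):
  [0, -13, -3, -13, -20, -∞]
  [-2, 0, -3, -13, -9, -∞]
  [1, -12, 0, -12, -19, -∞]
  [-6, -19, -9, 0, -7, -∞]
  [9, -4, 8, -4, 0, -4]
  [-9, -22, -12, -22, -29, 0]
D(5):
  [0, -13, -3, -13, -20, -24]
  [0, 0, -1, -13, -9, -13]
  [1, -12, 0, -12, -19, -23]
  [2, -11, 1, 0, -7, -11]
  [9, -4, 8, -4, 0, -4]
  [-9, -22, -12, -22, -29, 0]
D(6):
  [0, -13, -3, -13, -20, -24]
  [0, 0, -1, -13, -9, -13]
  [1, -12, 0, -12, -19, -23]
  [2, -11, 1, 0, -7, -11]
  [9, -4, 8, -4, 0, -4]
  [-9, -22, -12, -22, -29, 0]
Key observation: every diagonal entry stays at the unit through all rounds, so no improving cycle exists.
Answer: CONVERGES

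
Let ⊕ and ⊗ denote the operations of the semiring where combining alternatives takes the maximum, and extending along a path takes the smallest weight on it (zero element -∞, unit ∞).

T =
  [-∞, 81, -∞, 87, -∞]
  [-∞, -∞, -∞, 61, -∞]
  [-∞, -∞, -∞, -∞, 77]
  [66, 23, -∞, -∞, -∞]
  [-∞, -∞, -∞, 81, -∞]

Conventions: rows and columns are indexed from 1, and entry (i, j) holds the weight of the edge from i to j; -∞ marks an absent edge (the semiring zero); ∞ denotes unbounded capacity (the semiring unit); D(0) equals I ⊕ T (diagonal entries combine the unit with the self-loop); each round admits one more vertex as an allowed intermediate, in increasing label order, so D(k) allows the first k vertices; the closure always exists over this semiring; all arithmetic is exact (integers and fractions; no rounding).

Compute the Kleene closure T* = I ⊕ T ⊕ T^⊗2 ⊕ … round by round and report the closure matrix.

D(0):
  [∞, 81, -∞, 87, -∞]
  [-∞, ∞, -∞, 61, -∞]
  [-∞, -∞, ∞, -∞, 77]
  [66, 23, -∞, ∞, -∞]
  [-∞, -∞, -∞, 81, ∞]
D(1):
  [∞, 81, -∞, 87, -∞]
  [-∞, ∞, -∞, 61, -∞]
  [-∞, -∞, ∞, -∞, 77]
  [66, 66, -∞, ∞, -∞]
  [-∞, -∞, -∞, 81, ∞]
D(2):
  [∞, 81, -∞, 87, -∞]
  [-∞, ∞, -∞, 61, -∞]
  [-∞, -∞, ∞, -∞, 77]
  [66, 66, -∞, ∞, -∞]
  [-∞, -∞, -∞, 81, ∞]
D(3):
  [∞, 81, -∞, 87, -∞]
  [-∞, ∞, -∞, 61, -∞]
  [-∞, -∞, ∞, -∞, 77]
  [66, 66, -∞, ∞, -∞]
  [-∞, -∞, -∞, 81, ∞]
D(4):
  [∞, 81, -∞, 87, -∞]
  [61, ∞, -∞, 61, -∞]
  [-∞, -∞, ∞, -∞, 77]
  [66, 66, -∞, ∞, -∞]
  [66, 66, -∞, 81, ∞]
D(5):
  [∞, 81, -∞, 87, -∞]
  [61, ∞, -∞, 61, -∞]
  [66, 66, ∞, 77, 77]
  [66, 66, -∞, ∞, -∞]
  [66, 66, -∞, 81, ∞]
Answer: T* = [[∞, 81, -∞, 87, -∞], [61, ∞, -∞, 61, -∞], [66, 66, ∞, 77, 77], [66, 66, -∞, ∞, -∞], [66, 66, -∞, 81, ∞]]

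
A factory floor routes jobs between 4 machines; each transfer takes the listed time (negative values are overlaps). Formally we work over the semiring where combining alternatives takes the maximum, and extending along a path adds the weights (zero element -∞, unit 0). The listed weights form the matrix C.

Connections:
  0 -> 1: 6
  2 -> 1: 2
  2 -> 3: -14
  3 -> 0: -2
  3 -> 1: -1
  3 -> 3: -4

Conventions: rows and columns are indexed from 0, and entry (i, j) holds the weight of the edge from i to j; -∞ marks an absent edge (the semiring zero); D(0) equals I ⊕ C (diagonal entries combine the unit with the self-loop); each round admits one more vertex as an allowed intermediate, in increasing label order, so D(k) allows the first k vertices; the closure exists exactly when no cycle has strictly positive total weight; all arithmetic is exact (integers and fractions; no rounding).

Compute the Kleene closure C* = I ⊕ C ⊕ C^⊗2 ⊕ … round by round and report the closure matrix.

D(0):
  [0, 6, -∞, -∞]
  [-∞, 0, -∞, -∞]
  [-∞, 2, 0, -14]
  [-2, -1, -∞, 0]
D(1):
  [0, 6, -∞, -∞]
  [-∞, 0, -∞, -∞]
  [-∞, 2, 0, -14]
  [-2, 4, -∞, 0]
D(2):
  [0, 6, -∞, -∞]
  [-∞, 0, -∞, -∞]
  [-∞, 2, 0, -14]
  [-2, 4, -∞, 0]
D(3):
  [0, 6, -∞, -∞]
  [-∞, 0, -∞, -∞]
  [-∞, 2, 0, -14]
  [-2, 4, -∞, 0]
D(4):
  [0, 6, -∞, -∞]
  [-∞, 0, -∞, -∞]
  [-16, 2, 0, -14]
  [-2, 4, -∞, 0]
Answer: C* = [[0, 6, -∞, -∞], [-∞, 0, -∞, -∞], [-16, 2, 0, -14], [-2, 4, -∞, 0]]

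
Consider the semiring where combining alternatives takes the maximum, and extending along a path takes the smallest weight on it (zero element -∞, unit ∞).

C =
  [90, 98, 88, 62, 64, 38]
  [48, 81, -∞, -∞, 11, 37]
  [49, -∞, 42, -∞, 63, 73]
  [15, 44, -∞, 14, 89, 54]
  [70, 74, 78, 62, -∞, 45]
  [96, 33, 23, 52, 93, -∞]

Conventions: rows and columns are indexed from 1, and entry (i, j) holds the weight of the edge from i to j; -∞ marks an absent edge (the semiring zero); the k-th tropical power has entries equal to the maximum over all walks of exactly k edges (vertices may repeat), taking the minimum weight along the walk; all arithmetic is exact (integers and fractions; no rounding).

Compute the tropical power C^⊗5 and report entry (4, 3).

C^⊗2:
  [90, 90, 88, 62, 64, 73]
  [48, 81, 48, 48, 48, 38]
  [73, 63, 63, 62, 73, 45]
  [70, 74, 78, 62, 54, 45]
  [70, 74, 70, 62, 64, 73]
  [90, 96, 88, 62, 64, 52]
C^⊗3:
  [90, 90, 88, 62, 73, 73]
  [48, 81, 48, 48, 48, 48]
  [73, 73, 73, 62, 64, 63]
  [70, 74, 70, 62, 64, 73]
  [73, 74, 70, 62, 73, 70]
  [90, 90, 88, 62, 64, 73]
C^⊗4:
  [90, 90, 88, 62, 73, 73]
  [48, 81, 48, 48, 48, 48]
  [73, 73, 73, 62, 64, 73]
  [73, 74, 70, 62, 73, 70]
  [73, 74, 73, 62, 70, 70]
  [90, 90, 88, 62, 73, 73]
C^⊗5:
  [90, 90, 88, 62, 73, 73]
  [48, 81, 48, 48, 48, 48]
  [73, 73, 73, 62, 73, 73]
  [73, 74, 73, 62, 70, 70]
  [73, 74, 73, 62, 70, 73]
  [90, 90, 88, 62, 73, 73]
Key observation: the optimum is the walk 4->5->3->6->1->3, with weight 89 min 78 min 73 min 96 min 88 = 73.
Optimal value attained by: walk 4->5->3->6->1->3.
Answer: (C^⊗5)[4][3] = 73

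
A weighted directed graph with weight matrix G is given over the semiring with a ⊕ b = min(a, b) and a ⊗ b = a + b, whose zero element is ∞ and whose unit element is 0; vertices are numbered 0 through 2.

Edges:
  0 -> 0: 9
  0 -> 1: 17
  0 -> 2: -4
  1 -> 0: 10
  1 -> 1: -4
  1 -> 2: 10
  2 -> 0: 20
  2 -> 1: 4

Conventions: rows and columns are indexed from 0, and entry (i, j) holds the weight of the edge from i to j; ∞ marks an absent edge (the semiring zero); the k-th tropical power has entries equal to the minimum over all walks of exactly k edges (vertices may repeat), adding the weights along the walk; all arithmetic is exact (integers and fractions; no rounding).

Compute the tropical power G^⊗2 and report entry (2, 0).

G^⊗2:
  [16, 0, 5]
  [6, -8, 6]
  [14, 0, 14]
Key observation: the optimum is the walk 2->1->0, with weight 4 + 10 = 14.
Optimal value attained by: walk 2->1->0.
Answer: (G^⊗2)[2][0] = 14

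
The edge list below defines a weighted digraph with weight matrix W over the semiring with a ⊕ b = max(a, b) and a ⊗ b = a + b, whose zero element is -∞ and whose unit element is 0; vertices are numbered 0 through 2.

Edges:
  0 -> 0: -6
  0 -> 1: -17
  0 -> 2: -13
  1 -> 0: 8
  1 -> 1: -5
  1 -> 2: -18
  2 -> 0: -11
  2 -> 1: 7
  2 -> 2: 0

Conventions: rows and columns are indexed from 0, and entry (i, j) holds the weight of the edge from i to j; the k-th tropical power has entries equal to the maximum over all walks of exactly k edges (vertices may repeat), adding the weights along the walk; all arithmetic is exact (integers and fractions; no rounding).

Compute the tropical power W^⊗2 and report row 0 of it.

W^⊗2:
  [-9, -6, -13]
  [3, -9, -5]
  [15, 7, 0]
Answer: row 0 of W^⊗2 = [-9, -6, -13]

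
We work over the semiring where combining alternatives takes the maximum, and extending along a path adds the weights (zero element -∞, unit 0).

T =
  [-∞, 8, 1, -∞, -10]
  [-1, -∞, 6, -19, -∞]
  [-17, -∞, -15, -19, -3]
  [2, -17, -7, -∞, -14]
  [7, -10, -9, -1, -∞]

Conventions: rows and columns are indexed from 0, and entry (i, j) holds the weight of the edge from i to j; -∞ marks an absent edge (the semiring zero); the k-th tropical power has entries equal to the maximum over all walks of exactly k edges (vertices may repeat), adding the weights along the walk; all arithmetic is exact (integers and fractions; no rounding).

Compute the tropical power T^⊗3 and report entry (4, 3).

T^⊗2:
  [7, -20, 14, -11, -2]
  [-11, 7, 0, -13, 3]
  [4, -9, -12, -4, -18]
  [-7, 10, 3, -15, -8]
  [1, 15, 8, -28, -3]
T^⊗3:
  [5, 15, 8, -3, 11]
  [10, -3, 13, 2, -3]
  [-2, 12, 5, -19, -6]
  [9, 1, 16, -9, 0]
  [14, 9, 21, -4, 5]
Key observation: the optimum is the walk 4->0->1->3, with weight 7 + 8 + (-19) = -4.
Optimal value attained by: walk 4->0->1->3.
Answer: (T^⊗3)[4][3] = -4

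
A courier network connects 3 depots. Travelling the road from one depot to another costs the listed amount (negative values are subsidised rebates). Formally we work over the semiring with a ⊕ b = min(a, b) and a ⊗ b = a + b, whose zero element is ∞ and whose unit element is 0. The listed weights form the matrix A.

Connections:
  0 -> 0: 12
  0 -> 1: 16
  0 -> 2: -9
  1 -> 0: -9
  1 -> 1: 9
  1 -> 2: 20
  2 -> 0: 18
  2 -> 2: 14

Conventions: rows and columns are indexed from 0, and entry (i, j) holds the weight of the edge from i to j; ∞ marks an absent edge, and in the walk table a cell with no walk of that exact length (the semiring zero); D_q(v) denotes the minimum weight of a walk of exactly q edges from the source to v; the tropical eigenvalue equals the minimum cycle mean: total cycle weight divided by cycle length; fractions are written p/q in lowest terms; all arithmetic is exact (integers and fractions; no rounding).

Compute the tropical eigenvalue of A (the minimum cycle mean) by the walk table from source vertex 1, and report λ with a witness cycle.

q=0: [∞, 0, ∞]
q=1: [-9, 9, 20]
q=2: [0, 7, -18]
q=3: [-2, 16, -9]
Optimal cycle mean attained by: cycle 0->1->0, total 16 + (-9), length 2.
Answer: λ = 7/2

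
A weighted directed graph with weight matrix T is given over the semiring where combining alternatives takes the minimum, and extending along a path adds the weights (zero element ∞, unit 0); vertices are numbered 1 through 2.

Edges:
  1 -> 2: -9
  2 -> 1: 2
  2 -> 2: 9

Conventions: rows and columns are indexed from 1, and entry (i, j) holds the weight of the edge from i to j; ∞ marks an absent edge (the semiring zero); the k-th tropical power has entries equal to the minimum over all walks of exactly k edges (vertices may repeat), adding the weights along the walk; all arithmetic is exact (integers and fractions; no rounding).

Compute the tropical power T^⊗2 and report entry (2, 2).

T^⊗2:
  [-7, 0]
  [11, -7]
Key observation: the optimum is the walk 2->1->2, with weight 2 + (-9) = -7.
Optimal value attained by: walk 2->1->2.
Answer: (T^⊗2)[2][2] = -7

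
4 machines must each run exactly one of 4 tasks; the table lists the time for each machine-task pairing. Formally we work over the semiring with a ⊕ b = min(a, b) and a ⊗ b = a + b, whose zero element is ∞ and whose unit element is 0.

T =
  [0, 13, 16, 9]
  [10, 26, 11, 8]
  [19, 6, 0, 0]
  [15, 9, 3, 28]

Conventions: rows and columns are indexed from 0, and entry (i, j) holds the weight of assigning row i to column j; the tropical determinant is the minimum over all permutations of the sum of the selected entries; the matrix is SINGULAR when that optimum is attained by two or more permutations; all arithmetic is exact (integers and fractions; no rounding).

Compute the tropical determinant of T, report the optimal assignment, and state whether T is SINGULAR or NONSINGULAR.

σ = (0, 1, 2, 3): 0 + 26 + 0 + 28 = 54
σ = (0, 1, 3, 2): 0 + 26 + 0 + 3 = 29
σ = (0, 2, 1, 3): 0 + 11 + 6 + 28 = 45
σ = (0, 2, 3, 1): 0 + 11 + 0 + 9 = 20
σ = (0, 3, 1, 2): 0 + 8 + 6 + 3 = 17
σ = (0, 3, 2, 1): 0 + 8 + 0 + 9 = 17
σ = (1, 0, 2, 3): 13 + 10 + 0 + 28 = 51
σ = (1, 0, 3, 2): 13 + 10 + 0 + 3 = 26
σ = (1, 2, 0, 3): 13 + 11 + 19 + 28 = 71
σ = (1, 2, 3, 0): 13 + 11 + 0 + 15 = 39
σ = (1, 3, 0, 2): 13 + 8 + 19 + 3 = 43
σ = (1, 3, 2, 0): 13 + 8 + 0 + 15 = 36
σ = (2, 0, 1, 3): 16 + 10 + 6 + 28 = 60
σ = (2, 0, 3, 1): 16 + 10 + 0 + 9 = 35
σ = (2, 1, 0, 3): 16 + 26 + 19 + 28 = 89
σ = (2, 1, 3, 0): 16 + 26 + 0 + 15 = 57
σ = (2, 3, 0, 1): 16 + 8 + 19 + 9 = 52
σ = (2, 3, 1, 0): 16 + 8 + 6 + 15 = 45
σ = (3, 0, 1, 2): 9 + 10 + 6 + 3 = 28
σ = (3, 0, 2, 1): 9 + 10 + 0 + 9 = 28
σ = (3, 1, 0, 2): 9 + 26 + 19 + 3 = 57
σ = (3, 1, 2, 0): 9 + 26 + 0 + 15 = 50
σ = (3, 2, 0, 1): 9 + 11 + 19 + 9 = 48
σ = (3, 2, 1, 0): 9 + 11 + 6 + 15 = 41
Optimal value attained by: σ = (0, 3, 1, 2).
Answer: det⊕(T) = 17; verdict: SINGULAR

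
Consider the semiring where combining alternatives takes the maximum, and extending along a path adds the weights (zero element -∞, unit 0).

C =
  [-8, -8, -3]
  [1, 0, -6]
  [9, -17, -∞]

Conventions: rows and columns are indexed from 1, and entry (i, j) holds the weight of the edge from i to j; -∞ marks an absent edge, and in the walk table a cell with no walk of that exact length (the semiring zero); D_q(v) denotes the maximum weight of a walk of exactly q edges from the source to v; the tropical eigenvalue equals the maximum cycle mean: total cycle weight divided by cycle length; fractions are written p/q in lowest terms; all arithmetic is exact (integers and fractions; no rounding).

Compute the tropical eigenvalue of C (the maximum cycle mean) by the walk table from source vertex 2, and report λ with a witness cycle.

q=0: [-∞, 0, -∞]
q=1: [1, 0, -6]
q=2: [3, 0, -2]
q=3: [7, 0, 0]
Optimal cycle mean attained by: cycle 1->3->1, total (-3) + 9, length 2.
Answer: λ = 3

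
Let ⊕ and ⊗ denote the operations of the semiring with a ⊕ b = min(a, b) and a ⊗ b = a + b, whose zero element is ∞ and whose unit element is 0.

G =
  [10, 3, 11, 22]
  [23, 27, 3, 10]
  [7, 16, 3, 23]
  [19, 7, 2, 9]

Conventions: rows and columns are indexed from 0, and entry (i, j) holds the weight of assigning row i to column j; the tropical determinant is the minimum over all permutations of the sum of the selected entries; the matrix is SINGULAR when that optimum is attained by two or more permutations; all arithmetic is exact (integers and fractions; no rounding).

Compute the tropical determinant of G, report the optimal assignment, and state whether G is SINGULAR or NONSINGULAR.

σ = (0, 1, 2, 3): 10 + 27 + 3 + 9 = 49
σ = (0, 1, 3, 2): 10 + 27 + 23 + 2 = 62
σ = (0, 2, 1, 3): 10 + 3 + 16 + 9 = 38
σ = (0, 2, 3, 1): 10 + 3 + 23 + 7 = 43
σ = (0, 3, 1, 2): 10 + 10 + 16 + 2 = 38
σ = (0, 3, 2, 1): 10 + 10 + 3 + 7 = 30
σ = (1, 0, 2, 3): 3 + 23 + 3 + 9 = 38
σ = (1, 0, 3, 2): 3 + 23 + 23 + 2 = 51
σ = (1, 2, 0, 3): 3 + 3 + 7 + 9 = 22
σ = (1, 2, 3, 0): 3 + 3 + 23 + 19 = 48
σ = (1, 3, 0, 2): 3 + 10 + 7 + 2 = 22
σ = (1, 3, 2, 0): 3 + 10 + 3 + 19 = 35
σ = (2, 0, 1, 3): 11 + 23 + 16 + 9 = 59
σ = (2, 0, 3, 1): 11 + 23 + 23 + 7 = 64
σ = (2, 1, 0, 3): 11 + 27 + 7 + 9 = 54
σ = (2, 1, 3, 0): 11 + 27 + 23 + 19 = 80
σ = (2, 3, 0, 1): 11 + 10 + 7 + 7 = 35
σ = (2, 3, 1, 0): 11 + 10 + 16 + 19 = 56
σ = (3, 0, 1, 2): 22 + 23 + 16 + 2 = 63
σ = (3, 0, 2, 1): 22 + 23 + 3 + 7 = 55
σ = (3, 1, 0, 2): 22 + 27 + 7 + 2 = 58
σ = (3, 1, 2, 0): 22 + 27 + 3 + 19 = 71
σ = (3, 2, 0, 1): 22 + 3 + 7 + 7 = 39
σ = (3, 2, 1, 0): 22 + 3 + 16 + 19 = 60
Optimal value attained by: σ = (1, 2, 0, 3).
Answer: det⊕(G) = 22; verdict: SINGULAR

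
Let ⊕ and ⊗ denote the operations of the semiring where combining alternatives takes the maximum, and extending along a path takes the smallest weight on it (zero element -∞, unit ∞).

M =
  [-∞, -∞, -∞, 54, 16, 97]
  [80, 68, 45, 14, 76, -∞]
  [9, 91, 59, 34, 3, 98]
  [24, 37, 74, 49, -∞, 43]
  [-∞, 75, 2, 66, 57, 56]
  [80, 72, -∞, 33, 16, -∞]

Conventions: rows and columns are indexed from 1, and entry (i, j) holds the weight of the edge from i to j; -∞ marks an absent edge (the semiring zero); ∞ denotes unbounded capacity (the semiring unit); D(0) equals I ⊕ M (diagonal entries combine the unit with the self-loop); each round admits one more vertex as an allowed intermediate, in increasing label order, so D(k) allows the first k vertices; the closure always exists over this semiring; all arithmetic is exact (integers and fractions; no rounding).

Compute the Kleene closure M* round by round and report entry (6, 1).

D(0):
  [∞, -∞, -∞, 54, 16, 97]
  [80, ∞, 45, 14, 76, -∞]
  [9, 91, ∞, 34, 3, 98]
  [24, 37, 74, ∞, -∞, 43]
  [-∞, 75, 2, 66, ∞, 56]
  [80, 72, -∞, 33, 16, ∞]
D(1):
  [∞, -∞, -∞, 54, 16, 97]
  [80, ∞, 45, 54, 76, 80]
  [9, 91, ∞, 34, 9, 98]
  [24, 37, 74, ∞, 16, 43]
  [-∞, 75, 2, 66, ∞, 56]
  [80, 72, -∞, 54, 16, ∞]
D(2):
  [∞, -∞, -∞, 54, 16, 97]
  [80, ∞, 45, 54, 76, 80]
  [80, 91, ∞, 54, 76, 98]
  [37, 37, 74, ∞, 37, 43]
  [75, 75, 45, 66, ∞, 75]
  [80, 72, 45, 54, 72, ∞]
D(3):
  [∞, -∞, -∞, 54, 16, 97]
  [80, ∞, 45, 54, 76, 80]
  [80, 91, ∞, 54, 76, 98]
  [74, 74, 74, ∞, 74, 74]
  [75, 75, 45, 66, ∞, 75]
  [80, 72, 45, 54, 72, ∞]
D(4):
  [∞, 54, 54, 54, 54, 97]
  [80, ∞, 54, 54, 76, 80]
  [80, 91, ∞, 54, 76, 98]
  [74, 74, 74, ∞, 74, 74]
  [75, 75, 66, 66, ∞, 75]
  [80, 72, 54, 54, 72, ∞]
D(5):
  [∞, 54, 54, 54, 54, 97]
  [80, ∞, 66, 66, 76, 80]
  [80, 91, ∞, 66, 76, 98]
  [74, 74, 74, ∞, 74, 74]
  [75, 75, 66, 66, ∞, 75]
  [80, 72, 66, 66, 72, ∞]
D(6):
  [∞, 72, 66, 66, 72, 97]
  [80, ∞, 66, 66, 76, 80]
  [80, 91, ∞, 66, 76, 98]
  [74, 74, 74, ∞, 74, 74]
  [75, 75, 66, 66, ∞, 75]
  [80, 72, 66, 66, 72, ∞]
Answer: M*[6][1] = 80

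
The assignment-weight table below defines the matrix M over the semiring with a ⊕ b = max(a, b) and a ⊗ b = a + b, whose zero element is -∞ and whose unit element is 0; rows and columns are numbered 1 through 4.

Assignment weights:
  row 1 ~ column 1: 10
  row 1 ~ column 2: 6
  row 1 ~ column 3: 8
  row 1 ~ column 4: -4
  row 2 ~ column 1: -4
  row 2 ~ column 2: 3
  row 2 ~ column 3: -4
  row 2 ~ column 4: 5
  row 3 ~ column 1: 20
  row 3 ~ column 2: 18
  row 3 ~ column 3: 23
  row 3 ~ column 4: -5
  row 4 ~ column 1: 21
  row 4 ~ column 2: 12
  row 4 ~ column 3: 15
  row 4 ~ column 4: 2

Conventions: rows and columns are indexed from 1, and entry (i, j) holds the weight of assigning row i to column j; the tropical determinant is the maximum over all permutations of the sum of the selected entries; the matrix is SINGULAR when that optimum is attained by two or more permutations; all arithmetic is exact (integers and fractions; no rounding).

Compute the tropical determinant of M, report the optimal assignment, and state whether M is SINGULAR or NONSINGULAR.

σ = (1, 2, 3, 4): 10 + 3 + 23 + 2 = 38
σ = (1, 2, 4, 3): 10 + 3 + (-5) + 15 = 23
σ = (1, 3, 2, 4): 10 + (-4) + 18 + 2 = 26
σ = (1, 3, 4, 2): 10 + (-4) + (-5) + 12 = 13
σ = (1, 4, 2, 3): 10 + 5 + 18 + 15 = 48
σ = (1, 4, 3, 2): 10 + 5 + 23 + 12 = 50
σ = (2, 1, 3, 4): 6 + (-4) + 23 + 2 = 27
σ = (2, 1, 4, 3): 6 + (-4) + (-5) + 15 = 12
σ = (2, 3, 1, 4): 6 + (-4) + 20 + 2 = 24
σ = (2, 3, 4, 1): 6 + (-4) + (-5) + 21 = 18
σ = (2, 4, 1, 3): 6 + 5 + 20 + 15 = 46
σ = (2, 4, 3, 1): 6 + 5 + 23 + 21 = 55
σ = (3, 1, 2, 4): 8 + (-4) + 18 + 2 = 24
σ = (3, 1, 4, 2): 8 + (-4) + (-5) + 12 = 11
σ = (3, 2, 1, 4): 8 + 3 + 20 + 2 = 33
σ = (3, 2, 4, 1): 8 + 3 + (-5) + 21 = 27
σ = (3, 4, 1, 2): 8 + 5 + 20 + 12 = 45
σ = (3, 4, 2, 1): 8 + 5 + 18 + 21 = 52
σ = (4, 1, 2, 3): (-4) + (-4) + 18 + 15 = 25
σ = (4, 1, 3, 2): (-4) + (-4) + 23 + 12 = 27
σ = (4, 2, 1, 3): (-4) + 3 + 20 + 15 = 34
σ = (4, 2, 3, 1): (-4) + 3 + 23 + 21 = 43
σ = (4, 3, 1, 2): (-4) + (-4) + 20 + 12 = 24
σ = (4, 3, 2, 1): (-4) + (-4) + 18 + 21 = 31
Optimal value attained by: σ = (2, 4, 3, 1).
Answer: det⊕(M) = 55; verdict: NONSINGULAR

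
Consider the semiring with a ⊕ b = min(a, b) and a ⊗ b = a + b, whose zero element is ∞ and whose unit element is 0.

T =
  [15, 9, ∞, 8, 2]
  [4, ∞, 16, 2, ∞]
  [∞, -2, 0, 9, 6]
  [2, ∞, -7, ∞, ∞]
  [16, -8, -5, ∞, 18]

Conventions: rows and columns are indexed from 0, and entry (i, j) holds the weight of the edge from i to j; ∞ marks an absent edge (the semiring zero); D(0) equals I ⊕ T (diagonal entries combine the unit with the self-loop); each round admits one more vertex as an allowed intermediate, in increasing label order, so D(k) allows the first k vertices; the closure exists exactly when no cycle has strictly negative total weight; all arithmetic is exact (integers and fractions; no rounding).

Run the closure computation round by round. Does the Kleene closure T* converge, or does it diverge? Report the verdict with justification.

D(0):
  [0, 9, ∞, 8, 2]
  [4, 0, 16, 2, ∞]
  [∞, -2, 0, 9, 6]
  [2, ∞, -7, 0, ∞]
  [16, -8, -5, ∞, 0]
D(1):
  [0, 9, ∞, 8, 2]
  [4, 0, 16, 2, 6]
  [∞, -2, 0, 9, 6]
  [2, 11, -7, 0, 4]
  [16, -8, -5, 24, 0]
Detection: at round 2, diagonal entry (4, 4) turns strictly negative.
Key observation: the cycle 4->1->0->4 has total weight (-8) + 4 + 2, which is strictly negative.
Answer: DIVERGES — negative cycle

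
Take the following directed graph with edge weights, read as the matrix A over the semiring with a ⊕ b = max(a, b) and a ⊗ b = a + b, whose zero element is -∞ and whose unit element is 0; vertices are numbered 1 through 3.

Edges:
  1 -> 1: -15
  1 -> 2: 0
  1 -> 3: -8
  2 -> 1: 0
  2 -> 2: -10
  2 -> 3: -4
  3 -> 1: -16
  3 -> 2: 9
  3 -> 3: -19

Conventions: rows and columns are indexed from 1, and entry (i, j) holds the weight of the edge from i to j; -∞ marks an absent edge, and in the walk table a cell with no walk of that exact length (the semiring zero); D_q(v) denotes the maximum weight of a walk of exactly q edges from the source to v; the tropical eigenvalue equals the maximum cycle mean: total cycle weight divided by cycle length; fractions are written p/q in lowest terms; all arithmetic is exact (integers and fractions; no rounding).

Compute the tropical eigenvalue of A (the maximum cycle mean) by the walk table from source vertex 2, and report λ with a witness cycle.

q=0: [-∞, 0, -∞]
q=1: [0, -10, -4]
q=2: [-10, 5, -8]
q=3: [5, 1, 1]
Optimal cycle mean attained by: cycle 2->3->2, total (-4) + 9, length 2.
Answer: λ = 5/2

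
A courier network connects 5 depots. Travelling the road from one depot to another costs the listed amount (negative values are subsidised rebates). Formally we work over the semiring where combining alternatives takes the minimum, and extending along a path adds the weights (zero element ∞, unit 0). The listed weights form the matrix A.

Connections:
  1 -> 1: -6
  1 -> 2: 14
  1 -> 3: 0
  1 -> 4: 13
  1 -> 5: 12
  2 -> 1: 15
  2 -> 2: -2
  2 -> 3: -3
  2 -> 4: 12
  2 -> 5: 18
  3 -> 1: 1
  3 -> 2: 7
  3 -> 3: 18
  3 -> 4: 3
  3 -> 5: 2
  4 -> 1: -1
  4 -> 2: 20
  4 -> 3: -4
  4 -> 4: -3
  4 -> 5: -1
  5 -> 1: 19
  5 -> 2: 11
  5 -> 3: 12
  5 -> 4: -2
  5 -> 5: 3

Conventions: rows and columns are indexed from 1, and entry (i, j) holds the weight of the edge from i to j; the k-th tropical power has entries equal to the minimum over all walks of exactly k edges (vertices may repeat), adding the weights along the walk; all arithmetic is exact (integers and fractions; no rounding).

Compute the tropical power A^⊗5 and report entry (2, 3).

A^⊗2:
  [-12, 7, -6, 3, 2]
  [-2, -4, -5, 0, -1]
  [-5, 5, -1, 0, 2]
  [-7, 3, -7, -6, -4]
  [-3, 9, -6, -5, -3]
A^⊗3:
  [-18, 1, -12, -3, -4]
  [-8, -6, -7, -3, -3]
  [-11, 3, -5, -3, -1]
  [-13, 0, -10, -9, -7]
  [-9, 1, -9, -8, -6]
A^⊗4:
  [-24, -5, -18, -9, -10]
  [-14, -8, -9, -6, -5]
  [-17, 1, -11, -6, -4]
  [-19, -3, -13, -12, -10]
  [-15, -2, -12, -11, -9]
A^⊗5:
  [-30, -11, -24, -15, -16]
  [-20, -10, -14, -9, -7]
  [-23, -4, -17, -9, -9]
  [-25, -6, -19, -15, -13]
  [-21, -5, -15, -14, -12]
Key observation: the optimum is the walk 2->3->1->1->1->3, with weight (-3) + 1 + (-6) + (-6) + 0 = -14.
Optimal value attained by: walk 2->3->1->1->1->3.
Answer: (A^⊗5)[2][3] = -14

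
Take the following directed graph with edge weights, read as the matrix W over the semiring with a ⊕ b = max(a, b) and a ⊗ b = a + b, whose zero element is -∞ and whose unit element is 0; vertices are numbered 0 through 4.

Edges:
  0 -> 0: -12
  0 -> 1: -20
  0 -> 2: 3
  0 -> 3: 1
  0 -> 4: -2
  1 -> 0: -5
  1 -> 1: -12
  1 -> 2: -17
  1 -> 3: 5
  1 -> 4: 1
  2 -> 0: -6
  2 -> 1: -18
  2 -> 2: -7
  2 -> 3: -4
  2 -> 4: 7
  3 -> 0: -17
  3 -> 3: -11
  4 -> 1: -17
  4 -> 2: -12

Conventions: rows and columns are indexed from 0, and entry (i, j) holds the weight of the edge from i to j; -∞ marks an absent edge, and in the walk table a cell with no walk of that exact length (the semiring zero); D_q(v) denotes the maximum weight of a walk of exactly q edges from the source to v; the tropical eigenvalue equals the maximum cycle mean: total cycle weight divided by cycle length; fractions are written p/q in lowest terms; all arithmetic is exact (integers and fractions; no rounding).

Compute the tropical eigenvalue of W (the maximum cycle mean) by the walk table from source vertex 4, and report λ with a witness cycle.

q=0: [-∞, -∞, -∞, -∞, 0]
q=1: [-∞, -17, -12, -∞, -∞]
q=2: [-18, -29, -19, -12, -5]
q=3: [-25, -22, -15, -17, -12]
q=4: [-21, -29, -22, -17, -8]
q=5: [-28, -25, -18, -20, -15]
Optimal cycle mean attained by: cycle 0->2->0, total 3 + (-6), length 2.
Answer: λ = -3/2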